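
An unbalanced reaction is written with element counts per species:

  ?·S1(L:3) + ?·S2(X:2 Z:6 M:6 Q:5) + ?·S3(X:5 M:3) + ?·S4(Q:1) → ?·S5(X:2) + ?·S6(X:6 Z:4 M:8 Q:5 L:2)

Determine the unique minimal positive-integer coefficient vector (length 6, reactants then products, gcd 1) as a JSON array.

X: 2·0+2·2+4·5+5·0 = 24 | 3·2+3·6 = 24
Z: 2·0+2·6+4·0+5·0 = 12 | 3·0+3·4 = 12
M: 2·0+2·6+4·3+5·0 = 24 | 3·0+3·8 = 24
Q: 2·0+2·5+4·0+5·1 = 15 | 3·0+3·5 = 15
L: 2·3+2·0+4·0+5·0 = 6 | 3·0+3·2 = 6
gcd(2,2,4,5,3,3) = 1

Coefficients: [2, 2, 4, 5, 3, 3]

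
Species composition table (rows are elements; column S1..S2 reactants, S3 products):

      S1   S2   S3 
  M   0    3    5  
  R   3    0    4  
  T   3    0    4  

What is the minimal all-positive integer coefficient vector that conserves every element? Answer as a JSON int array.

M: 4·0+5·3 = 15 | 3·5 = 15
R: 4·3+5·0 = 12 | 3·4 = 12
T: 4·3+5·0 = 12 | 3·4 = 12
gcd(4,5,3) = 1

Coefficients: [4, 5, 3]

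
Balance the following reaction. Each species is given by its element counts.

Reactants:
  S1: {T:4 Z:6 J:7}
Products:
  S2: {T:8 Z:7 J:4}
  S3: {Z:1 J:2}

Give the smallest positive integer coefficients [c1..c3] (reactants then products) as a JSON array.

Coefficients: [2, 1, 5]

T: 2·4 = 8 | 1·8+5·0 = 8
Z: 2·6 = 12 | 1·7+5·1 = 12
J: 2·7 = 14 | 1·4+5·2 = 14
gcd(2,1,5) = 1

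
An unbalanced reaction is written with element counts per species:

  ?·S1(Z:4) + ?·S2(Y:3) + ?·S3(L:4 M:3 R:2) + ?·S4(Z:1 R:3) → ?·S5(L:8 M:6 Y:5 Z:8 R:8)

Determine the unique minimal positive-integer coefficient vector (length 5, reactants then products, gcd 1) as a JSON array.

Coefficients: [5, 5, 6, 4, 3]

L: 5·0+5·0+6·4+4·0 = 24 | 3·8 = 24
M: 5·0+5·0+6·3+4·0 = 18 | 3·6 = 18
Y: 5·0+5·3+6·0+4·0 = 15 | 3·5 = 15
Z: 5·4+5·0+6·0+4·1 = 24 | 3·8 = 24
R: 5·0+5·0+6·2+4·3 = 24 | 3·8 = 24
gcd(5,5,6,4,3) = 1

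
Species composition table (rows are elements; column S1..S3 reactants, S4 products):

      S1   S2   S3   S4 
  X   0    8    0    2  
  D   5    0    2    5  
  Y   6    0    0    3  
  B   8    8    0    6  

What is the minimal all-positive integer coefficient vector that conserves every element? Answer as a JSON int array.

Coefficients: [2, 1, 5, 4]

X: 2·0+1·8+5·0 = 8 | 4·2 = 8
D: 2·5+1·0+5·2 = 20 | 4·5 = 20
Y: 2·6+1·0+5·0 = 12 | 4·3 = 12
B: 2·8+1·8+5·0 = 24 | 4·6 = 24
gcd(2,1,5,4) = 1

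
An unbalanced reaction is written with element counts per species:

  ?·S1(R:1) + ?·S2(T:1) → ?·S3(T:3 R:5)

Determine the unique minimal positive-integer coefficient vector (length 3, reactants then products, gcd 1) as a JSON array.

Coefficients: [5, 3, 1]

T: 5·0+3·1 = 3 | 1·3 = 3
R: 5·1+3·0 = 5 | 1·5 = 5
gcd(5,3,1) = 1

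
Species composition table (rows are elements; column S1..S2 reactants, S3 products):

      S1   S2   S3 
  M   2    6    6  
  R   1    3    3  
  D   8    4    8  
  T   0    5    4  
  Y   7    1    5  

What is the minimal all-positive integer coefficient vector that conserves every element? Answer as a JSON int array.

Coefficients: [3, 4, 5]

M: 3·2+4·6 = 30 | 5·6 = 30
R: 3·1+4·3 = 15 | 5·3 = 15
D: 3·8+4·4 = 40 | 5·8 = 40
T: 3·0+4·5 = 20 | 5·4 = 20
Y: 3·7+4·1 = 25 | 5·5 = 25
gcd(3,4,5) = 1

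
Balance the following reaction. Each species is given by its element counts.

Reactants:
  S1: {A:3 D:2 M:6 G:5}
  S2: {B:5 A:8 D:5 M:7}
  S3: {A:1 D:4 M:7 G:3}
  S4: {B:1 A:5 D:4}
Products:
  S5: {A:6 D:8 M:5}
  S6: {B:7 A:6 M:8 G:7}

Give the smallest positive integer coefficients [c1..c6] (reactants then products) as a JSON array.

B: 1·0+2·5+3·0+4·1 = 14 | 5·0+2·7 = 14
A: 1·3+2·8+3·1+4·5 = 42 | 5·6+2·6 = 42
D: 1·2+2·5+3·4+4·4 = 40 | 5·8+2·0 = 40
M: 1·6+2·7+3·7+4·0 = 41 | 5·5+2·8 = 41
G: 1·5+2·0+3·3+4·0 = 14 | 5·0+2·7 = 14
gcd(1,2,3,4,5,2) = 1

Coefficients: [1, 2, 3, 4, 5, 2]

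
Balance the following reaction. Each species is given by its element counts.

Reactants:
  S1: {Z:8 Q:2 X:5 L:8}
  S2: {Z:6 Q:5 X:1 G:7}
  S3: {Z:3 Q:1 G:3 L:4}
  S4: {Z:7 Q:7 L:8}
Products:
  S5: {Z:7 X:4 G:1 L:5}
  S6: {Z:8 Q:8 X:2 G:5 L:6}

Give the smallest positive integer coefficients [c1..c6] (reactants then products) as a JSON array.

Z: 6·8+4·6+1·3+1·7 = 82 | 6·7+5·8 = 82
Q: 6·2+4·5+1·1+1·7 = 40 | 6·0+5·8 = 40
X: 6·5+4·1+1·0+1·0 = 34 | 6·4+5·2 = 34
G: 6·0+4·7+1·3+1·0 = 31 | 6·1+5·5 = 31
L: 6·8+4·0+1·4+1·8 = 60 | 6·5+5·6 = 60
gcd(6,4,1,1,6,5) = 1

Coefficients: [6, 4, 1, 1, 6, 5]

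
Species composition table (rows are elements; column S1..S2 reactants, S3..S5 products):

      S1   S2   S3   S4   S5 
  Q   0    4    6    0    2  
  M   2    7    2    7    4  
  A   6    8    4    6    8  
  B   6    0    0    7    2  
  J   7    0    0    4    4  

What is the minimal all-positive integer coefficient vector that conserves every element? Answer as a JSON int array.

Coefficients: [4, 4, 1, 2, 5]

Q: 4·0+4·4 = 16 | 1·6+2·0+5·2 = 16
M: 4·2+4·7 = 36 | 1·2+2·7+5·4 = 36
A: 4·6+4·8 = 56 | 1·4+2·6+5·8 = 56
B: 4·6+4·0 = 24 | 1·0+2·7+5·2 = 24
J: 4·7+4·0 = 28 | 1·0+2·4+5·4 = 28
gcd(4,4,1,2,5) = 1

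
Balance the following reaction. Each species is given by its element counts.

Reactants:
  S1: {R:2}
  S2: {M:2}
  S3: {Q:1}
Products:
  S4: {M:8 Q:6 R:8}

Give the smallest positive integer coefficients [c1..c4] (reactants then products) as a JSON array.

M: 4·0+4·2+6·0 = 8 | 1·8 = 8
Q: 4·0+4·0+6·1 = 6 | 1·6 = 6
R: 4·2+4·0+6·0 = 8 | 1·8 = 8
gcd(4,4,6,1) = 1

Coefficients: [4, 4, 6, 1]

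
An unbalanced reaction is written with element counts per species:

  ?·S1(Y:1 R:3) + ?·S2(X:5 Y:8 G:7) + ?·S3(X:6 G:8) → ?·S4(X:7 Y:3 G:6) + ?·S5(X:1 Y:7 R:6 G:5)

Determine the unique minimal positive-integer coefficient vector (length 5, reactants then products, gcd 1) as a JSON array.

X: 4·0+2·5+1·6 = 16 | 2·7+2·1 = 16
Y: 4·1+2·8+1·0 = 20 | 2·3+2·7 = 20
R: 4·3+2·0+1·0 = 12 | 2·0+2·6 = 12
G: 4·0+2·7+1·8 = 22 | 2·6+2·5 = 22
gcd(4,2,1,2,2) = 1

Coefficients: [4, 2, 1, 2, 2]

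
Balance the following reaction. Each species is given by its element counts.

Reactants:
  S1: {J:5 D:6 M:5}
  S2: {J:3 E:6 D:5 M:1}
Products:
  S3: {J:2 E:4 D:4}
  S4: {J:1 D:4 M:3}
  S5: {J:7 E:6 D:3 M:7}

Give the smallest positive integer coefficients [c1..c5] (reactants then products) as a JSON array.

J: 1·5+5·3 = 20 | 6·2+1·1+1·7 = 20
E: 1·0+5·6 = 30 | 6·4+1·0+1·6 = 30
D: 1·6+5·5 = 31 | 6·4+1·4+1·3 = 31
M: 1·5+5·1 = 10 | 6·0+1·3+1·7 = 10
gcd(1,5,6,1,1) = 1

Coefficients: [1, 5, 6, 1, 1]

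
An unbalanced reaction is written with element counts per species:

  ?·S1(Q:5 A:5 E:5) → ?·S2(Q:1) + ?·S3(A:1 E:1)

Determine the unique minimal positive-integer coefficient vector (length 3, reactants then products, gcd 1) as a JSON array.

Coefficients: [1, 5, 5]

Q: 1·5 = 5 | 5·1+5·0 = 5
A: 1·5 = 5 | 5·0+5·1 = 5
E: 1·5 = 5 | 5·0+5·1 = 5
gcd(1,5,5) = 1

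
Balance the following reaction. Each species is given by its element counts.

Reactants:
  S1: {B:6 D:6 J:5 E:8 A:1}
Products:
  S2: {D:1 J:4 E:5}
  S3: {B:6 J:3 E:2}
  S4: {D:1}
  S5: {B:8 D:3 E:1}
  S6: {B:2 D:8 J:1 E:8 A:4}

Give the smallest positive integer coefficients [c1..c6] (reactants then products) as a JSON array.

B: 4·6 = 24 | 4·0+1·6+6·0+2·8+1·2 = 24
D: 4·6 = 24 | 4·1+1·0+6·1+2·3+1·8 = 24
J: 4·5 = 20 | 4·4+1·3+6·0+2·0+1·1 = 20
E: 4·8 = 32 | 4·5+1·2+6·0+2·1+1·8 = 32
A: 4·1 = 4 | 4·0+1·0+6·0+2·0+1·4 = 4
gcd(4,4,1,6,2,1) = 1

Coefficients: [4, 4, 1, 6, 2, 1]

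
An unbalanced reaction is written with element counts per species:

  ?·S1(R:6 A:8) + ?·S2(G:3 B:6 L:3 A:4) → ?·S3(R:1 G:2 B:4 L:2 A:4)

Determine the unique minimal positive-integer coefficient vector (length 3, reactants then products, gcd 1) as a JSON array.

R: 1·6+4·0 = 6 | 6·1 = 6
G: 1·0+4·3 = 12 | 6·2 = 12
B: 1·0+4·6 = 24 | 6·4 = 24
L: 1·0+4·3 = 12 | 6·2 = 12
A: 1·8+4·4 = 24 | 6·4 = 24
gcd(1,4,6) = 1

Coefficients: [1, 4, 6]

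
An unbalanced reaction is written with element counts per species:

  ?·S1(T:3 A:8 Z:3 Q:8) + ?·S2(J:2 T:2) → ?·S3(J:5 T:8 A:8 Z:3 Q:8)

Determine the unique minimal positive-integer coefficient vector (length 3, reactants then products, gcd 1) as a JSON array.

J: 2·0+5·2 = 10 | 2·5 = 10
T: 2·3+5·2 = 16 | 2·8 = 16
A: 2·8+5·0 = 16 | 2·8 = 16
Z: 2·3+5·0 = 6 | 2·3 = 6
Q: 2·8+5·0 = 16 | 2·8 = 16
gcd(2,5,2) = 1

Coefficients: [2, 5, 2]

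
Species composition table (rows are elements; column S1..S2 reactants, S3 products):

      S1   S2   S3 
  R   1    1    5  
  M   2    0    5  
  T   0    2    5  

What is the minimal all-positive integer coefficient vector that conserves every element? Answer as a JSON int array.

R: 5·1+5·1 = 10 | 2·5 = 10
M: 5·2+5·0 = 10 | 2·5 = 10
T: 5·0+5·2 = 10 | 2·5 = 10
gcd(5,5,2) = 1

Coefficients: [5, 5, 2]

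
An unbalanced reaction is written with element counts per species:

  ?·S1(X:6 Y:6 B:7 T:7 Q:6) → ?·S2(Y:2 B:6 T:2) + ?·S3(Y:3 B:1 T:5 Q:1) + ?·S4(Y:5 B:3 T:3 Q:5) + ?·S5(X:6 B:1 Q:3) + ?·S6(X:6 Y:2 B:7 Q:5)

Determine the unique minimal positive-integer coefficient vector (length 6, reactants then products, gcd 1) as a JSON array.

Coefficients: [6, 3, 6, 2, 5, 1]

X: 6·6 = 36 | 3·0+6·0+2·0+5·6+1·6 = 36
Y: 6·6 = 36 | 3·2+6·3+2·5+5·0+1·2 = 36
B: 6·7 = 42 | 3·6+6·1+2·3+5·1+1·7 = 42
T: 6·7 = 42 | 3·2+6·5+2·3+5·0+1·0 = 42
Q: 6·6 = 36 | 3·0+6·1+2·5+5·3+1·5 = 36
gcd(6,3,6,2,5,1) = 1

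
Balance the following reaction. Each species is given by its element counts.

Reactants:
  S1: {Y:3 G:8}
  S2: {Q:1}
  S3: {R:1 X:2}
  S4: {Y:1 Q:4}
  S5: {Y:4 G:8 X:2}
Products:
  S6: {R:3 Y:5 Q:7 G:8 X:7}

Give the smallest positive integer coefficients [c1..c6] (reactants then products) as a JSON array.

Coefficients: [1, 2, 6, 3, 1, 2]

R: 1·0+2·0+6·1+3·0+1·0 = 6 | 2·3 = 6
Y: 1·3+2·0+6·0+3·1+1·4 = 10 | 2·5 = 10
Q: 1·0+2·1+6·0+3·4+1·0 = 14 | 2·7 = 14
G: 1·8+2·0+6·0+3·0+1·8 = 16 | 2·8 = 16
X: 1·0+2·0+6·2+3·0+1·2 = 14 | 2·7 = 14
gcd(1,2,6,3,1,2) = 1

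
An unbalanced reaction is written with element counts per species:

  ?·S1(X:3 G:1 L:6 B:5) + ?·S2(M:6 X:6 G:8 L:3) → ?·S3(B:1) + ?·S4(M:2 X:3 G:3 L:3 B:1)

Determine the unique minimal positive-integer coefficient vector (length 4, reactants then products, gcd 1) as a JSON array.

Coefficients: [1, 1, 2, 3]

M: 1·0+1·6 = 6 | 2·0+3·2 = 6
X: 1·3+1·6 = 9 | 2·0+3·3 = 9
G: 1·1+1·8 = 9 | 2·0+3·3 = 9
L: 1·6+1·3 = 9 | 2·0+3·3 = 9
B: 1·5+1·0 = 5 | 2·1+3·1 = 5
gcd(1,1,2,3) = 1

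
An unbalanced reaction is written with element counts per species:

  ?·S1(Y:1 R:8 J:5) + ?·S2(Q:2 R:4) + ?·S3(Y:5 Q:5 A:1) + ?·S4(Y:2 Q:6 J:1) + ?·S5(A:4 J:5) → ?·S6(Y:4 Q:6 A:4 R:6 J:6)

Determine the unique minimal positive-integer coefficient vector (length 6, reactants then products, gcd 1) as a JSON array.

Y: 2·1+5·0+4·5+1·2+5·0 = 24 | 6·4 = 24
Q: 2·0+5·2+4·5+1·6+5·0 = 36 | 6·6 = 36
A: 2·0+5·0+4·1+1·0+5·4 = 24 | 6·4 = 24
R: 2·8+5·4+4·0+1·0+5·0 = 36 | 6·6 = 36
J: 2·5+5·0+4·0+1·1+5·5 = 36 | 6·6 = 36
gcd(2,5,4,1,5,6) = 1

Coefficients: [2, 5, 4, 1, 5, 6]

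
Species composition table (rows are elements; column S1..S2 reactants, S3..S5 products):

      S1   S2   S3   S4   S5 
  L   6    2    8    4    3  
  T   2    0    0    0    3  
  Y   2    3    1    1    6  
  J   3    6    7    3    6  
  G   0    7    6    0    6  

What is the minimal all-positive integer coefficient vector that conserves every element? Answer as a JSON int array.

L: 6·6+6·2 = 48 | 3·8+3·4+4·3 = 48
T: 6·2+6·0 = 12 | 3·0+3·0+4·3 = 12
Y: 6·2+6·3 = 30 | 3·1+3·1+4·6 = 30
J: 6·3+6·6 = 54 | 3·7+3·3+4·6 = 54
G: 6·0+6·7 = 42 | 3·6+3·0+4·6 = 42
gcd(6,6,3,3,4) = 1

Coefficients: [6, 6, 3, 3, 4]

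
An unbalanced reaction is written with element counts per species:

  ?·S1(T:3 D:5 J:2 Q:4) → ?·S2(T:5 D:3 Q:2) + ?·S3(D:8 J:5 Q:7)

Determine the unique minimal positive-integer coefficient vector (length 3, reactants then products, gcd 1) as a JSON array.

Coefficients: [5, 3, 2]

T: 5·3 = 15 | 3·5+2·0 = 15
D: 5·5 = 25 | 3·3+2·8 = 25
J: 5·2 = 10 | 3·0+2·5 = 10
Q: 5·4 = 20 | 3·2+2·7 = 20
gcd(5,3,2) = 1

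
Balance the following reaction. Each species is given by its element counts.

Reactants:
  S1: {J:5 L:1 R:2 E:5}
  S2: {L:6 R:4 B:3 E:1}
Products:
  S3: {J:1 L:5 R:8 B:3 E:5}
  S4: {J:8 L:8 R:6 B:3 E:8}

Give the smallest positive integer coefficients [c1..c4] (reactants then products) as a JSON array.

J: 5·5+4·0 = 25 | 1·1+3·8 = 25
L: 5·1+4·6 = 29 | 1·5+3·8 = 29
R: 5·2+4·4 = 26 | 1·8+3·6 = 26
B: 5·0+4·3 = 12 | 1·3+3·3 = 12
E: 5·5+4·1 = 29 | 1·5+3·8 = 29
gcd(5,4,1,3) = 1

Coefficients: [5, 4, 1, 3]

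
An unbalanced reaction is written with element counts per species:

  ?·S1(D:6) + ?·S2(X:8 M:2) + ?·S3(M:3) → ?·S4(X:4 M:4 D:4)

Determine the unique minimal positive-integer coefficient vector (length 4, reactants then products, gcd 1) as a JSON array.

X: 4·0+3·8+6·0 = 24 | 6·4 = 24
M: 4·0+3·2+6·3 = 24 | 6·4 = 24
D: 4·6+3·0+6·0 = 24 | 6·4 = 24
gcd(4,3,6,6) = 1

Coefficients: [4, 3, 6, 6]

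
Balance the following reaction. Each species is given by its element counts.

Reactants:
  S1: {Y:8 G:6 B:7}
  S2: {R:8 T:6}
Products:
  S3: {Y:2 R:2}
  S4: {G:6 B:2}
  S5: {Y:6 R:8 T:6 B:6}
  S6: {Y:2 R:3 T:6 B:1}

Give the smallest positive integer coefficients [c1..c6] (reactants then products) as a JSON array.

Y: 4·8+5·0 = 32 | 5·2+4·0+3·6+2·2 = 32
G: 4·6+5·0 = 24 | 5·0+4·6+3·0+2·0 = 24
R: 4·0+5·8 = 40 | 5·2+4·0+3·8+2·3 = 40
T: 4·0+5·6 = 30 | 5·0+4·0+3·6+2·6 = 30
B: 4·7+5·0 = 28 | 5·0+4·2+3·6+2·1 = 28
gcd(4,5,5,4,3,2) = 1

Coefficients: [4, 5, 5, 4, 3, 2]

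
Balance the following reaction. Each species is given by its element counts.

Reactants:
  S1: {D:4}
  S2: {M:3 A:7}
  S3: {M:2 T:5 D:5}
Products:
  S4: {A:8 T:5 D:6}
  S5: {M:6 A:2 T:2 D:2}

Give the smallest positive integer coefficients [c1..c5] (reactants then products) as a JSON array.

Coefficients: [1, 6, 6, 4, 5]

M: 1·0+6·3+6·2 = 30 | 4·0+5·6 = 30
A: 1·0+6·7+6·0 = 42 | 4·8+5·2 = 42
T: 1·0+6·0+6·5 = 30 | 4·5+5·2 = 30
D: 1·4+6·0+6·5 = 34 | 4·6+5·2 = 34
gcd(1,6,6,4,5) = 1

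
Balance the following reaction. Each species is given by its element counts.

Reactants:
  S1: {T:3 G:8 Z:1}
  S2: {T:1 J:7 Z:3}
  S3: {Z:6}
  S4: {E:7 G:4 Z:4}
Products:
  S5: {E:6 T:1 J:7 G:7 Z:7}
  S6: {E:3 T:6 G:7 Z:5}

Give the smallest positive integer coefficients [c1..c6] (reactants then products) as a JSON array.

E: 4·0+6·0+1·0+6·7 = 42 | 6·6+2·3 = 42
T: 4·3+6·1+1·0+6·0 = 18 | 6·1+2·6 = 18
J: 4·0+6·7+1·0+6·0 = 42 | 6·7+2·0 = 42
G: 4·8+6·0+1·0+6·4 = 56 | 6·7+2·7 = 56
Z: 4·1+6·3+1·6+6·4 = 52 | 6·7+2·5 = 52
gcd(4,6,1,6,6,2) = 1

Coefficients: [4, 6, 1, 6, 6, 2]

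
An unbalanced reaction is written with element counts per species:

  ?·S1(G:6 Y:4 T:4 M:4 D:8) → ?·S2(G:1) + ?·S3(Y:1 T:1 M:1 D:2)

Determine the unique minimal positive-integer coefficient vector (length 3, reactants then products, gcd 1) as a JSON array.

G: 1·6 = 6 | 6·1+4·0 = 6
Y: 1·4 = 4 | 6·0+4·1 = 4
T: 1·4 = 4 | 6·0+4·1 = 4
M: 1·4 = 4 | 6·0+4·1 = 4
D: 1·8 = 8 | 6·0+4·2 = 8
gcd(1,6,4) = 1

Coefficients: [1, 6, 4]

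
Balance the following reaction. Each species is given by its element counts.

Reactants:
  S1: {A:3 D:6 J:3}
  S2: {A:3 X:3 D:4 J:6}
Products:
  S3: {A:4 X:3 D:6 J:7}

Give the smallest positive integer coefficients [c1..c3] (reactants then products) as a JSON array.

A: 1·3+3·3 = 12 | 3·4 = 12
X: 1·0+3·3 = 9 | 3·3 = 9
D: 1·6+3·4 = 18 | 3·6 = 18
J: 1·3+3·6 = 21 | 3·7 = 21
gcd(1,3,3) = 1

Coefficients: [1, 3, 3]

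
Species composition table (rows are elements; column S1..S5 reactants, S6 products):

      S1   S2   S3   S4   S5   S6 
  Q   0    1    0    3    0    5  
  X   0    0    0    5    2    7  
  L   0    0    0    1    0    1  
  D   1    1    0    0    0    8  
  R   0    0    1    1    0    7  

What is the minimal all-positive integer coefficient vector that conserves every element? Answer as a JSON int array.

Coefficients: [6, 2, 6, 1, 1, 1]

Q: 6·0+2·1+6·0+1·3+1·0 = 5 | 1·5 = 5
X: 6·0+2·0+6·0+1·5+1·2 = 7 | 1·7 = 7
L: 6·0+2·0+6·0+1·1+1·0 = 1 | 1·1 = 1
D: 6·1+2·1+6·0+1·0+1·0 = 8 | 1·8 = 8
R: 6·0+2·0+6·1+1·1+1·0 = 7 | 1·7 = 7
gcd(6,2,6,1,1,1) = 1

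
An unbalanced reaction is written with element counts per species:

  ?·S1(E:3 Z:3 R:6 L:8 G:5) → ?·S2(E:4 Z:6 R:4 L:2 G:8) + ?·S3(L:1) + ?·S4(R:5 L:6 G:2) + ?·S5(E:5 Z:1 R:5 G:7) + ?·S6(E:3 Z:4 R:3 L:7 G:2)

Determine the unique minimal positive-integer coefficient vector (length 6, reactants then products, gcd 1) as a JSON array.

Coefficients: [5, 1, 6, 3, 1, 2]

E: 5·3 = 15 | 1·4+6·0+3·0+1·5+2·3 = 15
Z: 5·3 = 15 | 1·6+6·0+3·0+1·1+2·4 = 15
R: 5·6 = 30 | 1·4+6·0+3·5+1·5+2·3 = 30
L: 5·8 = 40 | 1·2+6·1+3·6+1·0+2·7 = 40
G: 5·5 = 25 | 1·8+6·0+3·2+1·7+2·2 = 25
gcd(5,1,6,3,1,2) = 1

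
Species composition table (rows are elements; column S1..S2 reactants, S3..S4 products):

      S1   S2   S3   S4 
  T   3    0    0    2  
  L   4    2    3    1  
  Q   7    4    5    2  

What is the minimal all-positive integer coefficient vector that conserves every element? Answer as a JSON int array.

T: 4·3+1·0 = 12 | 4·0+6·2 = 12
L: 4·4+1·2 = 18 | 4·3+6·1 = 18
Q: 4·7+1·4 = 32 | 4·5+6·2 = 32
gcd(4,1,4,6) = 1

Coefficients: [4, 1, 4, 6]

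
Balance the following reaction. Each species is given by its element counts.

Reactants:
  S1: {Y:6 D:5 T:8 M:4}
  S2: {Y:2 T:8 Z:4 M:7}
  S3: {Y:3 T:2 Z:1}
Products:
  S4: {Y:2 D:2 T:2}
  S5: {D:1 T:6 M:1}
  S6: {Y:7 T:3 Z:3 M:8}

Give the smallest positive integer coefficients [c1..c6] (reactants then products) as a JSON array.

Coefficients: [3, 1, 2, 6, 3, 2]

Y: 3·6+1·2+2·3 = 26 | 6·2+3·0+2·7 = 26
D: 3·5+1·0+2·0 = 15 | 6·2+3·1+2·0 = 15
T: 3·8+1·8+2·2 = 36 | 6·2+3·6+2·3 = 36
Z: 3·0+1·4+2·1 = 6 | 6·0+3·0+2·3 = 6
M: 3·4+1·7+2·0 = 19 | 6·0+3·1+2·8 = 19
gcd(3,1,2,6,3,2) = 1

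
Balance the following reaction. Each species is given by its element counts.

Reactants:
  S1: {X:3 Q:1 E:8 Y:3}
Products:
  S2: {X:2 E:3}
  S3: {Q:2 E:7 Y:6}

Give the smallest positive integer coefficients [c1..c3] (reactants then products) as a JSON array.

X: 2·3 = 6 | 3·2+1·0 = 6
Q: 2·1 = 2 | 3·0+1·2 = 2
E: 2·8 = 16 | 3·3+1·7 = 16
Y: 2·3 = 6 | 3·0+1·6 = 6
gcd(2,3,1) = 1

Coefficients: [2, 3, 1]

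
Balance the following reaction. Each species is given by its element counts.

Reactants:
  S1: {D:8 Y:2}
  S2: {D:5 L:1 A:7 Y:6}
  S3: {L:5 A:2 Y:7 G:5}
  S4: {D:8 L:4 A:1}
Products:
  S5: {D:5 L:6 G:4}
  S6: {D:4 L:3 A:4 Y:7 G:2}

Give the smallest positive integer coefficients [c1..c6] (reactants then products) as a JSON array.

Coefficients: [1, 2, 4, 2, 2, 6]

D: 1·8+2·5+4·0+2·8 = 34 | 2·5+6·4 = 34
L: 1·0+2·1+4·5+2·4 = 30 | 2·6+6·3 = 30
A: 1·0+2·7+4·2+2·1 = 24 | 2·0+6·4 = 24
Y: 1·2+2·6+4·7+2·0 = 42 | 2·0+6·7 = 42
G: 1·0+2·0+4·5+2·0 = 20 | 2·4+6·2 = 20
gcd(1,2,4,2,2,6) = 1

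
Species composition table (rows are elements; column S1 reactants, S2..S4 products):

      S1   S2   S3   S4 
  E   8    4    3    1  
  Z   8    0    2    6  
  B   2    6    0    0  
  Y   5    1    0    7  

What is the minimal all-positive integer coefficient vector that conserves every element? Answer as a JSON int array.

Coefficients: [3, 1, 6, 2]

E: 3·8 = 24 | 1·4+6·3+2·1 = 24
Z: 3·8 = 24 | 1·0+6·2+2·6 = 24
B: 3·2 = 6 | 1·6+6·0+2·0 = 6
Y: 3·5 = 15 | 1·1+6·0+2·7 = 15
gcd(3,1,6,2) = 1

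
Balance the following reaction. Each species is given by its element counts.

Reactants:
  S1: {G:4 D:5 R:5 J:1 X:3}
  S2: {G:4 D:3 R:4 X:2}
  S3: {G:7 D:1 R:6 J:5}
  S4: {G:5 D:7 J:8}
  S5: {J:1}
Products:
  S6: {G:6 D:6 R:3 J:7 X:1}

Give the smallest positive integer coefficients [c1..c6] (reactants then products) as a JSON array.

Coefficients: [1, 1, 1, 3, 5, 5]

G: 1·4+1·4+1·7+3·5+5·0 = 30 | 5·6 = 30
D: 1·5+1·3+1·1+3·7+5·0 = 30 | 5·6 = 30
R: 1·5+1·4+1·6+3·0+5·0 = 15 | 5·3 = 15
J: 1·1+1·0+1·5+3·8+5·1 = 35 | 5·7 = 35
X: 1·3+1·2+1·0+3·0+5·0 = 5 | 5·1 = 5
gcd(1,1,1,3,5,5) = 1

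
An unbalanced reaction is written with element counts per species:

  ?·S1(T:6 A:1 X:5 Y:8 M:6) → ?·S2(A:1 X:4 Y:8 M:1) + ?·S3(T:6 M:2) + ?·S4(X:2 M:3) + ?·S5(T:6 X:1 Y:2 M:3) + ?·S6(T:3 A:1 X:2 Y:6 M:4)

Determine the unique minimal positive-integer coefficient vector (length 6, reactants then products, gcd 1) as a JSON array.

T: 6·6 = 36 | 4·0+3·6+4·0+2·6+2·3 = 36
A: 6·1 = 6 | 4·1+3·0+4·0+2·0+2·1 = 6
X: 6·5 = 30 | 4·4+3·0+4·2+2·1+2·2 = 30
Y: 6·8 = 48 | 4·8+3·0+4·0+2·2+2·6 = 48
M: 6·6 = 36 | 4·1+3·2+4·3+2·3+2·4 = 36
gcd(6,4,3,4,2,2) = 1

Coefficients: [6, 4, 3, 4, 2, 2]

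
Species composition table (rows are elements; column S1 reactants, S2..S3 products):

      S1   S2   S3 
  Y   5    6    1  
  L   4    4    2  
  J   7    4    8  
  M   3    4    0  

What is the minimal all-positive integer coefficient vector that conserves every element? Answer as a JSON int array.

Coefficients: [4, 3, 2]

Y: 4·5 = 20 | 3·6+2·1 = 20
L: 4·4 = 16 | 3·4+2·2 = 16
J: 4·7 = 28 | 3·4+2·8 = 28
M: 4·3 = 12 | 3·4+2·0 = 12
gcd(4,3,2) = 1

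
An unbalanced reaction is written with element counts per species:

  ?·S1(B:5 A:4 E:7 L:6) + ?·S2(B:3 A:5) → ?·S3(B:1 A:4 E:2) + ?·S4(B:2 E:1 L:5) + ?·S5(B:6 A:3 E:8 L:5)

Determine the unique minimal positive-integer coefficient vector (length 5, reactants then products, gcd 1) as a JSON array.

B: 5·5+1·3 = 28 | 4·1+3·2+3·6 = 28
A: 5·4+1·5 = 25 | 4·4+3·0+3·3 = 25
E: 5·7+1·0 = 35 | 4·2+3·1+3·8 = 35
L: 5·6+1·0 = 30 | 4·0+3·5+3·5 = 30
gcd(5,1,4,3,3) = 1

Coefficients: [5, 1, 4, 3, 3]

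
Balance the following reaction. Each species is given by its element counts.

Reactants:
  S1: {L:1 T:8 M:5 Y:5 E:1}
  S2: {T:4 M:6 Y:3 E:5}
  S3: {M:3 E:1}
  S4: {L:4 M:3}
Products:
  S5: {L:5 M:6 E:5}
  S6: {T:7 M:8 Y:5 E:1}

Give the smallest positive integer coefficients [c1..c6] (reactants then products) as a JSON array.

Coefficients: [1, 5, 3, 6, 5, 4]

L: 1·1+5·0+3·0+6·4 = 25 | 5·5+4·0 = 25
T: 1·8+5·4+3·0+6·0 = 28 | 5·0+4·7 = 28
M: 1·5+5·6+3·3+6·3 = 62 | 5·6+4·8 = 62
Y: 1·5+5·3+3·0+6·0 = 20 | 5·0+4·5 = 20
E: 1·1+5·5+3·1+6·0 = 29 | 5·5+4·1 = 29
gcd(1,5,3,6,5,4) = 1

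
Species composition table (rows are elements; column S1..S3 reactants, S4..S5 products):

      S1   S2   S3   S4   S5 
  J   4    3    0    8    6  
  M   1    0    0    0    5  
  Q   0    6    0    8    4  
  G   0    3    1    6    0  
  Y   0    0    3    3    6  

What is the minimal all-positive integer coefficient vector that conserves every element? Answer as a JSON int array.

J: 5·4+6·3+6·0 = 38 | 4·8+1·6 = 38
M: 5·1+6·0+6·0 = 5 | 4·0+1·5 = 5
Q: 5·0+6·6+6·0 = 36 | 4·8+1·4 = 36
G: 5·0+6·3+6·1 = 24 | 4·6+1·0 = 24
Y: 5·0+6·0+6·3 = 18 | 4·3+1·6 = 18
gcd(5,6,6,4,1) = 1

Coefficients: [5, 6, 6, 4, 1]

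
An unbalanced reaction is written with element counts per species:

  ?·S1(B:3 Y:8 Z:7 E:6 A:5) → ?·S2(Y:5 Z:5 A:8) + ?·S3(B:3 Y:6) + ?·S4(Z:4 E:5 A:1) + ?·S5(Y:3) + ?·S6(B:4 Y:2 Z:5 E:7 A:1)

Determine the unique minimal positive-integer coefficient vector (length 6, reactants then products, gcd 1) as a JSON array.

B: 6·3 = 18 | 3·0+2·3+3·0+5·0+3·4 = 18
Y: 6·8 = 48 | 3·5+2·6+3·0+5·3+3·2 = 48
Z: 6·7 = 42 | 3·5+2·0+3·4+5·0+3·5 = 42
E: 6·6 = 36 | 3·0+2·0+3·5+5·0+3·7 = 36
A: 6·5 = 30 | 3·8+2·0+3·1+5·0+3·1 = 30
gcd(6,3,2,3,5,3) = 1

Coefficients: [6, 3, 2, 3, 5, 3]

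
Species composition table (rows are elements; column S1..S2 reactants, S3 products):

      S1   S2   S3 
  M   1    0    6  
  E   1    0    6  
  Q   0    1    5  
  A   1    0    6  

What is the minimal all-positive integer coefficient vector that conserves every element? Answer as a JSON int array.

Coefficients: [6, 5, 1]

M: 6·1+5·0 = 6 | 1·6 = 6
E: 6·1+5·0 = 6 | 1·6 = 6
Q: 6·0+5·1 = 5 | 1·5 = 5
A: 6·1+5·0 = 6 | 1·6 = 6
gcd(6,5,1) = 1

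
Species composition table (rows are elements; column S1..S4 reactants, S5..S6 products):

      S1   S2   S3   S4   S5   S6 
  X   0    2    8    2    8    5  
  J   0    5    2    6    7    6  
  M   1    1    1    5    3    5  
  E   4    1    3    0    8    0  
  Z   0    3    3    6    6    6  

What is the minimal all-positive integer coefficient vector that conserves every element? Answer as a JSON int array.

X: 3·0+3·2+3·8+2·2 = 34 | 3·8+2·5 = 34
J: 3·0+3·5+3·2+2·6 = 33 | 3·7+2·6 = 33
M: 3·1+3·1+3·1+2·5 = 19 | 3·3+2·5 = 19
E: 3·4+3·1+3·3+2·0 = 24 | 3·8+2·0 = 24
Z: 3·0+3·3+3·3+2·6 = 30 | 3·6+2·6 = 30
gcd(3,3,3,2,3,2) = 1

Coefficients: [3, 3, 3, 2, 3, 2]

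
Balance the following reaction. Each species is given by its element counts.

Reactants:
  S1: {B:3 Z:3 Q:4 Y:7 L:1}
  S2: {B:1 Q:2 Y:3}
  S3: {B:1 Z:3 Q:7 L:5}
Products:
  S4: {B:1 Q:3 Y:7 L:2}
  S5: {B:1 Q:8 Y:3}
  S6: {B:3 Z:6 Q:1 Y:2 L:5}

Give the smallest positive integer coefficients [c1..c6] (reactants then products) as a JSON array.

B: 4·3+3·1+4·1 = 19 | 2·1+5·1+4·3 = 19
Z: 4·3+3·0+4·3 = 24 | 2·0+5·0+4·6 = 24
Q: 4·4+3·2+4·7 = 50 | 2·3+5·8+4·1 = 50
Y: 4·7+3·3+4·0 = 37 | 2·7+5·3+4·2 = 37
L: 4·1+3·0+4·5 = 24 | 2·2+5·0+4·5 = 24
gcd(4,3,4,2,5,4) = 1

Coefficients: [4, 3, 4, 2, 5, 4]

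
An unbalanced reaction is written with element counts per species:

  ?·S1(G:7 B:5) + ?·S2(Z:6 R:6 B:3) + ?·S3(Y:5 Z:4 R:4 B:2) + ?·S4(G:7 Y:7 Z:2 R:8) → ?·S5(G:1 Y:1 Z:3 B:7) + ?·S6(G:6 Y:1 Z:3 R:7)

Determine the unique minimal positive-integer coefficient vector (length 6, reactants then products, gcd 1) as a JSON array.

Coefficients: [5, 5, 1, 1, 6, 6]

G: 5·7+5·0+1·0+1·7 = 42 | 6·1+6·6 = 42
Y: 5·0+5·0+1·5+1·7 = 12 | 6·1+6·1 = 12
Z: 5·0+5·6+1·4+1·2 = 36 | 6·3+6·3 = 36
R: 5·0+5·6+1·4+1·8 = 42 | 6·0+6·7 = 42
B: 5·5+5·3+1·2+1·0 = 42 | 6·7+6·0 = 42
gcd(5,5,1,1,6,6) = 1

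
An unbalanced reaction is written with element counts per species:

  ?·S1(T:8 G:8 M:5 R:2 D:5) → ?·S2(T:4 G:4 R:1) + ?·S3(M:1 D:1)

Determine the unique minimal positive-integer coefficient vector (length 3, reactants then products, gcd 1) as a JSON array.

T: 1·8 = 8 | 2·4+5·0 = 8
G: 1·8 = 8 | 2·4+5·0 = 8
M: 1·5 = 5 | 2·0+5·1 = 5
R: 1·2 = 2 | 2·1+5·0 = 2
D: 1·5 = 5 | 2·0+5·1 = 5
gcd(1,2,5) = 1

Coefficients: [1, 2, 5]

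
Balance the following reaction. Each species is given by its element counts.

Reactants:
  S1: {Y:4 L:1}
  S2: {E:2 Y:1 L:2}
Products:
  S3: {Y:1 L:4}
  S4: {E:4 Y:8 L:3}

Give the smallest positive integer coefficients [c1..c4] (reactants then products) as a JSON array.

E: 5·0+6·2 = 12 | 2·0+3·4 = 12
Y: 5·4+6·1 = 26 | 2·1+3·8 = 26
L: 5·1+6·2 = 17 | 2·4+3·3 = 17
gcd(5,6,2,3) = 1

Coefficients: [5, 6, 2, 3]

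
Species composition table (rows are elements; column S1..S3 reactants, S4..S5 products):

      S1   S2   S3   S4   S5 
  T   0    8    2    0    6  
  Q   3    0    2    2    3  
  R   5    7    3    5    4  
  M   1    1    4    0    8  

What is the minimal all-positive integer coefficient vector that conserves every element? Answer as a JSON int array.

T: 3·0+1·8+5·2 = 18 | 5·0+3·6 = 18
Q: 3·3+1·0+5·2 = 19 | 5·2+3·3 = 19
R: 3·5+1·7+5·3 = 37 | 5·5+3·4 = 37
M: 3·1+1·1+5·4 = 24 | 5·0+3·8 = 24
gcd(3,1,5,5,3) = 1

Coefficients: [3, 1, 5, 5, 3]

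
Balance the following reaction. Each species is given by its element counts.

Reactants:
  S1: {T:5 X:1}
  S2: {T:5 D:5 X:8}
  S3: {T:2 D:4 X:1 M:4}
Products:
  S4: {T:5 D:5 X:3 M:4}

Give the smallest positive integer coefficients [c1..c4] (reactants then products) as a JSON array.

Coefficients: [2, 1, 5, 5]

T: 2·5+1·5+5·2 = 25 | 5·5 = 25
D: 2·0+1·5+5·4 = 25 | 5·5 = 25
X: 2·1+1·8+5·1 = 15 | 5·3 = 15
M: 2·0+1·0+5·4 = 20 | 5·4 = 20
gcd(2,1,5,5) = 1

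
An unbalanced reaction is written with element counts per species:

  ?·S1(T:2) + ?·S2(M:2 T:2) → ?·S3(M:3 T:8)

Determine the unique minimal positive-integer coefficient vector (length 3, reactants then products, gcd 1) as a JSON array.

M: 5·0+3·2 = 6 | 2·3 = 6
T: 5·2+3·2 = 16 | 2·8 = 16
gcd(5,3,2) = 1

Coefficients: [5, 3, 2]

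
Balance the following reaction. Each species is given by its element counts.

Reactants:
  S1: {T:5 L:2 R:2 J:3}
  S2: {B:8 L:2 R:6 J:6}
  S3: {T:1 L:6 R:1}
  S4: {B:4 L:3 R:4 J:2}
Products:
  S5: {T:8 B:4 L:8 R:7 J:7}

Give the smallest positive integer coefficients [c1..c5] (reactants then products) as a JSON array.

Coefficients: [6, 1, 2, 2, 4]

T: 6·5+1·0+2·1+2·0 = 32 | 4·8 = 32
B: 6·0+1·8+2·0+2·4 = 16 | 4·4 = 16
L: 6·2+1·2+2·6+2·3 = 32 | 4·8 = 32
R: 6·2+1·6+2·1+2·4 = 28 | 4·7 = 28
J: 6·3+1·6+2·0+2·2 = 28 | 4·7 = 28
gcd(6,1,2,2,4) = 1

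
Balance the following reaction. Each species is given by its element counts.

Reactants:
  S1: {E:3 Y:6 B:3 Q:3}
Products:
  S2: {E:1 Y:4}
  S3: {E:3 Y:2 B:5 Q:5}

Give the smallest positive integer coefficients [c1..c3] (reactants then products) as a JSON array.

E: 5·3 = 15 | 6·1+3·3 = 15
Y: 5·6 = 30 | 6·4+3·2 = 30
B: 5·3 = 15 | 6·0+3·5 = 15
Q: 5·3 = 15 | 6·0+3·5 = 15
gcd(5,6,3) = 1

Coefficients: [5, 6, 3]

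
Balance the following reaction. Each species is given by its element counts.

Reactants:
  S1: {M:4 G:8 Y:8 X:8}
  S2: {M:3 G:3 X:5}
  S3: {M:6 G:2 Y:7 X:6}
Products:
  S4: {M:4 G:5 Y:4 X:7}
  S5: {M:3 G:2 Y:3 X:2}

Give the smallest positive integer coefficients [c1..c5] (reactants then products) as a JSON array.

Coefficients: [2, 3, 1, 5, 1]

M: 2·4+3·3+1·6 = 23 | 5·4+1·3 = 23
G: 2·8+3·3+1·2 = 27 | 5·5+1·2 = 27
Y: 2·8+3·0+1·7 = 23 | 5·4+1·3 = 23
X: 2·8+3·5+1·6 = 37 | 5·7+1·2 = 37
gcd(2,3,1,5,1) = 1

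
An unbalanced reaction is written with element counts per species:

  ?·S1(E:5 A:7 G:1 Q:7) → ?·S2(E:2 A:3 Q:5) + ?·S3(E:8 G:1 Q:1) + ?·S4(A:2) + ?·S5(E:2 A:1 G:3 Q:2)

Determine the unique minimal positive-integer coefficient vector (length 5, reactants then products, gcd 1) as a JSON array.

E: 4·5 = 20 | 5·2+1·8+6·0+1·2 = 20
A: 4·7 = 28 | 5·3+1·0+6·2+1·1 = 28
G: 4·1 = 4 | 5·0+1·1+6·0+1·3 = 4
Q: 4·7 = 28 | 5·5+1·1+6·0+1·2 = 28
gcd(4,5,1,6,1) = 1

Coefficients: [4, 5, 1, 6, 1]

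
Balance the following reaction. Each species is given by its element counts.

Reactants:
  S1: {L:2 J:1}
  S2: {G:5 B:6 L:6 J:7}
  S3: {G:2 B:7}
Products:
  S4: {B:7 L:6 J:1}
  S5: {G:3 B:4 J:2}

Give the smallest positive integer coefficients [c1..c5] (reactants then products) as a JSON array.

Coefficients: [6, 1, 5, 3, 5]

G: 6·0+1·5+5·2 = 15 | 3·0+5·3 = 15
B: 6·0+1·6+5·7 = 41 | 3·7+5·4 = 41
L: 6·2+1·6+5·0 = 18 | 3·6+5·0 = 18
J: 6·1+1·7+5·0 = 13 | 3·1+5·2 = 13
gcd(6,1,5,3,5) = 1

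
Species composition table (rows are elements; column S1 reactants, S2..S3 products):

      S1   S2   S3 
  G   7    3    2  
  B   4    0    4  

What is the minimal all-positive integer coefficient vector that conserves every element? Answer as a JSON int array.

Coefficients: [3, 5, 3]

G: 3·7 = 21 | 5·3+3·2 = 21
B: 3·4 = 12 | 5·0+3·4 = 12
gcd(3,5,3) = 1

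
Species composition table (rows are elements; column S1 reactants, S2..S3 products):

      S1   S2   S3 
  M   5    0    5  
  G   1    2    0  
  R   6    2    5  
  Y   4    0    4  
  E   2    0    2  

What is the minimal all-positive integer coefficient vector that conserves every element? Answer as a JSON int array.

M: 2·5 = 10 | 1·0+2·5 = 10
G: 2·1 = 2 | 1·2+2·0 = 2
R: 2·6 = 12 | 1·2+2·5 = 12
Y: 2·4 = 8 | 1·0+2·4 = 8
E: 2·2 = 4 | 1·0+2·2 = 4
gcd(2,1,2) = 1

Coefficients: [2, 1, 2]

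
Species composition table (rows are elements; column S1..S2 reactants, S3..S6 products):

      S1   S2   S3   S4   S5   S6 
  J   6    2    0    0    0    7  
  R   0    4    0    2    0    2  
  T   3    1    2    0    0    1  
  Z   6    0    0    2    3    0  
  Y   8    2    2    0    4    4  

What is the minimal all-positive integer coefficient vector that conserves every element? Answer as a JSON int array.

J: 3·6+5·2 = 28 | 5·0+6·0+2·0+4·7 = 28
R: 3·0+5·4 = 20 | 5·0+6·2+2·0+4·2 = 20
T: 3·3+5·1 = 14 | 5·2+6·0+2·0+4·1 = 14
Z: 3·6+5·0 = 18 | 5·0+6·2+2·3+4·0 = 18
Y: 3·8+5·2 = 34 | 5·2+6·0+2·4+4·4 = 34
gcd(3,5,5,6,2,4) = 1

Coefficients: [3, 5, 5, 6, 2, 4]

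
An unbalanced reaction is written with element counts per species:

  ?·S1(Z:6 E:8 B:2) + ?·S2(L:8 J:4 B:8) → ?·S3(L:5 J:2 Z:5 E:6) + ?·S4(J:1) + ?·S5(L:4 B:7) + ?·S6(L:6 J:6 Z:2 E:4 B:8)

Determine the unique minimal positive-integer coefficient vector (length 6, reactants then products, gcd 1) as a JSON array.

L: 2·0+4·8 = 32 | 2·5+6·0+4·4+1·6 = 32
J: 2·0+4·4 = 16 | 2·2+6·1+4·0+1·6 = 16
Z: 2·6+4·0 = 12 | 2·5+6·0+4·0+1·2 = 12
E: 2·8+4·0 = 16 | 2·6+6·0+4·0+1·4 = 16
B: 2·2+4·8 = 36 | 2·0+6·0+4·7+1·8 = 36
gcd(2,4,2,6,4,1) = 1

Coefficients: [2, 4, 2, 6, 4, 1]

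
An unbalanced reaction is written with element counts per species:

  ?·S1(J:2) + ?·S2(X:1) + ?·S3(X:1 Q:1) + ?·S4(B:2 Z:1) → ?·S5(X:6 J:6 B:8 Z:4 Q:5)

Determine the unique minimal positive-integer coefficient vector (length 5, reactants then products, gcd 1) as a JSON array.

Coefficients: [3, 1, 5, 4, 1]

X: 3·0+1·1+5·1+4·0 = 6 | 1·6 = 6
J: 3·2+1·0+5·0+4·0 = 6 | 1·6 = 6
B: 3·0+1·0+5·0+4·2 = 8 | 1·8 = 8
Z: 3·0+1·0+5·0+4·1 = 4 | 1·4 = 4
Q: 3·0+1·0+5·1+4·0 = 5 | 1·5 = 5
gcd(3,1,5,4,1) = 1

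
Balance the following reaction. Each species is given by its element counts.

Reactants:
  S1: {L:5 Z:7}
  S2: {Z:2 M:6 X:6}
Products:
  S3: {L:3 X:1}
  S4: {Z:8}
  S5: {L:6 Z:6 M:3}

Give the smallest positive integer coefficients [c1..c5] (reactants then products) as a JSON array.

L: 6·5+1·0 = 30 | 6·3+4·0+2·6 = 30
Z: 6·7+1·2 = 44 | 6·0+4·8+2·6 = 44
M: 6·0+1·6 = 6 | 6·0+4·0+2·3 = 6
X: 6·0+1·6 = 6 | 6·1+4·0+2·0 = 6
gcd(6,1,6,4,2) = 1

Coefficients: [6, 1, 6, 4, 2]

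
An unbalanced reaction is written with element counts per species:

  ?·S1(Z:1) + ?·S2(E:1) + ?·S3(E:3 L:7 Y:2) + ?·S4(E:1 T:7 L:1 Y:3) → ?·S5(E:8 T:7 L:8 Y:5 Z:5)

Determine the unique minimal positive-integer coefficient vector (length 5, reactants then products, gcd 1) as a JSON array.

Coefficients: [5, 4, 1, 1, 1]

E: 5·0+4·1+1·3+1·1 = 8 | 1·8 = 8
T: 5·0+4·0+1·0+1·7 = 7 | 1·7 = 7
L: 5·0+4·0+1·7+1·1 = 8 | 1·8 = 8
Y: 5·0+4·0+1·2+1·3 = 5 | 1·5 = 5
Z: 5·1+4·0+1·0+1·0 = 5 | 1·5 = 5
gcd(5,4,1,1,1) = 1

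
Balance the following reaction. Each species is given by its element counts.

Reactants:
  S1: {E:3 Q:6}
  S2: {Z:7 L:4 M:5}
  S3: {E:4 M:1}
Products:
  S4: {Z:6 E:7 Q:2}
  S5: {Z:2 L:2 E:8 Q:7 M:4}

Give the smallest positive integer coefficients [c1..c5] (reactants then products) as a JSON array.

Z: 5·0+2·7+6·0 = 14 | 1·6+4·2 = 14
L: 5·0+2·4+6·0 = 8 | 1·0+4·2 = 8
E: 5·3+2·0+6·4 = 39 | 1·7+4·8 = 39
Q: 5·6+2·0+6·0 = 30 | 1·2+4·7 = 30
M: 5·0+2·5+6·1 = 16 | 1·0+4·4 = 16
gcd(5,2,6,1,4) = 1

Coefficients: [5, 2, 6, 1, 4]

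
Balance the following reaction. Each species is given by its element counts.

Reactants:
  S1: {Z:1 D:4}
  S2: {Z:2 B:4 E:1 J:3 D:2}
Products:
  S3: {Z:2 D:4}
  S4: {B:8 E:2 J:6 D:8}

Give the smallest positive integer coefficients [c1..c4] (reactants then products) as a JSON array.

Z: 6·1+2·2 = 10 | 5·2+1·0 = 10
B: 6·0+2·4 = 8 | 5·0+1·8 = 8
E: 6·0+2·1 = 2 | 5·0+1·2 = 2
J: 6·0+2·3 = 6 | 5·0+1·6 = 6
D: 6·4+2·2 = 28 | 5·4+1·8 = 28
gcd(6,2,5,1) = 1

Coefficients: [6, 2, 5, 1]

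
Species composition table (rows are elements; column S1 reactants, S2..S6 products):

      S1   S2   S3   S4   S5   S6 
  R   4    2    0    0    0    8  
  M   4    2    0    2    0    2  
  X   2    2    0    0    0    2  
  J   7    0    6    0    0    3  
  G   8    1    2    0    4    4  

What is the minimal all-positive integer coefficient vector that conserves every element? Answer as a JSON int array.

Coefficients: [3, 2, 3, 3, 3, 1]

R: 3·4 = 12 | 2·2+3·0+3·0+3·0+1·8 = 12
M: 3·4 = 12 | 2·2+3·0+3·2+3·0+1·2 = 12
X: 3·2 = 6 | 2·2+3·0+3·0+3·0+1·2 = 6
J: 3·7 = 21 | 2·0+3·6+3·0+3·0+1·3 = 21
G: 3·8 = 24 | 2·1+3·2+3·0+3·4+1·4 = 24
gcd(3,2,3,3,3,1) = 1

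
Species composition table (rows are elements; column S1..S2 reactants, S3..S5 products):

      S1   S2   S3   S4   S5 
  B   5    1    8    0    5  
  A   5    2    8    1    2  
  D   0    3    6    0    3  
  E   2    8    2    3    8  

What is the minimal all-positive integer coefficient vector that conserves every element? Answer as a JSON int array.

B: 2·5+3·1 = 13 | 1·8+6·0+1·5 = 13
A: 2·5+3·2 = 16 | 1·8+6·1+1·2 = 16
D: 2·0+3·3 = 9 | 1·6+6·0+1·3 = 9
E: 2·2+3·8 = 28 | 1·2+6·3+1·8 = 28
gcd(2,3,1,6,1) = 1

Coefficients: [2, 3, 1, 6, 1]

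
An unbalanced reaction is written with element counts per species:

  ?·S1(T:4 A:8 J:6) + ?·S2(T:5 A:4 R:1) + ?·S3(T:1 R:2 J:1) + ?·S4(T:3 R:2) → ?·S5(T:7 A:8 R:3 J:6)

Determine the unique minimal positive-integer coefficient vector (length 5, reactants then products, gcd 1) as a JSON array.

Coefficients: [5, 2, 6, 2, 6]

T: 5·4+2·5+6·1+2·3 = 42 | 6·7 = 42
A: 5·8+2·4+6·0+2·0 = 48 | 6·8 = 48
R: 5·0+2·1+6·2+2·2 = 18 | 6·3 = 18
J: 5·6+2·0+6·1+2·0 = 36 | 6·6 = 36
gcd(5,2,6,2,6) = 1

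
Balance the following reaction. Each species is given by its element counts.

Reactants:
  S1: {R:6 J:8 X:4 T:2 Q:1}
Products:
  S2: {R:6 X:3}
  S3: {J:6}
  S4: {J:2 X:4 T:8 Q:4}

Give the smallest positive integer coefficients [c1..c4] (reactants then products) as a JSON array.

R: 4·6 = 24 | 4·6+5·0+1·0 = 24
J: 4·8 = 32 | 4·0+5·6+1·2 = 32
X: 4·4 = 16 | 4·3+5·0+1·4 = 16
T: 4·2 = 8 | 4·0+5·0+1·8 = 8
Q: 4·1 = 4 | 4·0+5·0+1·4 = 4
gcd(4,4,5,1) = 1

Coefficients: [4, 4, 5, 1]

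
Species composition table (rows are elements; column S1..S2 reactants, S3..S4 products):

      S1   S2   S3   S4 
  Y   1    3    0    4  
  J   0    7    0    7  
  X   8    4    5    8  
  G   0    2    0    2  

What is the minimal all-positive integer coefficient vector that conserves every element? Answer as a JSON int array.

Y: 5·1+5·3 = 20 | 4·0+5·4 = 20
J: 5·0+5·7 = 35 | 4·0+5·7 = 35
X: 5·8+5·4 = 60 | 4·5+5·8 = 60
G: 5·0+5·2 = 10 | 4·0+5·2 = 10
gcd(5,5,4,5) = 1

Coefficients: [5, 5, 4, 5]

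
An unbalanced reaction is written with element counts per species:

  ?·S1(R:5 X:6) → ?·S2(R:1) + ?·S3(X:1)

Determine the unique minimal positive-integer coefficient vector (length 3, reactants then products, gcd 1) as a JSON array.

R: 1·5 = 5 | 5·1+6·0 = 5
X: 1·6 = 6 | 5·0+6·1 = 6
gcd(1,5,6) = 1

Coefficients: [1, 5, 6]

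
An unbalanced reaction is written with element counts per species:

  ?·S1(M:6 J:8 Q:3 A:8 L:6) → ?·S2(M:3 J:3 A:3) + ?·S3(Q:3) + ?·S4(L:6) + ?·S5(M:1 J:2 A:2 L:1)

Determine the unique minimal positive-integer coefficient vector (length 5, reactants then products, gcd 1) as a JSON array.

Coefficients: [3, 4, 3, 2, 6]

M: 3·6 = 18 | 4·3+3·0+2·0+6·1 = 18
J: 3·8 = 24 | 4·3+3·0+2·0+6·2 = 24
Q: 3·3 = 9 | 4·0+3·3+2·0+6·0 = 9
A: 3·8 = 24 | 4·3+3·0+2·0+6·2 = 24
L: 3·6 = 18 | 4·0+3·0+2·6+6·1 = 18
gcd(3,4,3,2,6) = 1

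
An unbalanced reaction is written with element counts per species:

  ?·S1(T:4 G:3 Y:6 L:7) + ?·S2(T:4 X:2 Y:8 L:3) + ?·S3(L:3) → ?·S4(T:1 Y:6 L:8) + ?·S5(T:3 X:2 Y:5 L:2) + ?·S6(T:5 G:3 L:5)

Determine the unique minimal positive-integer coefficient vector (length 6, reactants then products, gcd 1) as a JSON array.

Coefficients: [1, 4, 6, 3, 4, 1]

T: 1·4+4·4+6·0 = 20 | 3·1+4·3+1·5 = 20
X: 1·0+4·2+6·0 = 8 | 3·0+4·2+1·0 = 8
G: 1·3+4·0+6·0 = 3 | 3·0+4·0+1·3 = 3
Y: 1·6+4·8+6·0 = 38 | 3·6+4·5+1·0 = 38
L: 1·7+4·3+6·3 = 37 | 3·8+4·2+1·5 = 37
gcd(1,4,6,3,4,1) = 1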